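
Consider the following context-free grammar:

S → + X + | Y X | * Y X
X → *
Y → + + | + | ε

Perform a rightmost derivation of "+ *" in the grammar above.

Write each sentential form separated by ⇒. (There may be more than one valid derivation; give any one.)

S ⇒ Y X ⇒ Y * ⇒ + *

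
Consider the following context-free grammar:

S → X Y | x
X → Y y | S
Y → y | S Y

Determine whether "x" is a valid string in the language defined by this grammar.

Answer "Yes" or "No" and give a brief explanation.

Yes - a valid derivation exists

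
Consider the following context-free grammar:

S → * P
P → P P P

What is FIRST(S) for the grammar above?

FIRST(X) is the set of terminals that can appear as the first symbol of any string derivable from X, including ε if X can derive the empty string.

We compute FIRST(S) using the standard algorithm.
FIRST(P) = {}
FIRST(S) = {*}
Therefore, FIRST(S) = {*}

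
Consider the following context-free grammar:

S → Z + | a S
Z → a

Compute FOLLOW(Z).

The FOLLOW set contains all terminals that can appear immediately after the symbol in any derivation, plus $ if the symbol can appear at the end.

We compute FOLLOW(Z) using the standard algorithm.
FOLLOW(S) starts with {$}.
FIRST(S) = {a}
FIRST(Z) = {a}
FOLLOW(S) = {$}
FOLLOW(Z) = {+}
Therefore, FOLLOW(Z) = {+}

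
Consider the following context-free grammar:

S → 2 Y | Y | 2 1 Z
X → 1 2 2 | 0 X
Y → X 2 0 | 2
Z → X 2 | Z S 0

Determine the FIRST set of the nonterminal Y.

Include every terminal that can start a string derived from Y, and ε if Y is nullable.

We compute FIRST(Y) using the standard algorithm.
FIRST(S) = {0, 1, 2}
FIRST(X) = {0, 1}
FIRST(Y) = {0, 1, 2}
FIRST(Z) = {0, 1}
Therefore, FIRST(Y) = {0, 1, 2}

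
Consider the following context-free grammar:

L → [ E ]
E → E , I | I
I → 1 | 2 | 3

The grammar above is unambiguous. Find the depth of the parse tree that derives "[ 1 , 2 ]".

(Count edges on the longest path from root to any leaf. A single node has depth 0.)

4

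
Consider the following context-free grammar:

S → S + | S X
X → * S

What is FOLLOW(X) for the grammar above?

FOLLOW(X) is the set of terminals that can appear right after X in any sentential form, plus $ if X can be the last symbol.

We compute FOLLOW(X) using the standard algorithm.
FOLLOW(S) starts with {$}.
FIRST(S) = {}
FIRST(X) = {*}
FOLLOW(S) = {$, *, +}
FOLLOW(X) = {$, *, +}
Therefore, FOLLOW(X) = {$, *, +}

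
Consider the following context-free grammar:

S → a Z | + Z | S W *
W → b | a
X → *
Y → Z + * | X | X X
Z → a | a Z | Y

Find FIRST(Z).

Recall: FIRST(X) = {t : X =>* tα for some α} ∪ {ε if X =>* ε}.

We compute FIRST(Z) using the standard algorithm.
FIRST(S) = {+, a}
FIRST(W) = {a, b}
FIRST(X) = {*}
FIRST(Y) = {*, a}
FIRST(Z) = {*, a}
Therefore, FIRST(Z) = {*, a}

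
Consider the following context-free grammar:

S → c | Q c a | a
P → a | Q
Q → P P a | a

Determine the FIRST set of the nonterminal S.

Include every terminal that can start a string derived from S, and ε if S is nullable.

We compute FIRST(S) using the standard algorithm.
FIRST(P) = {a}
FIRST(Q) = {a}
FIRST(S) = {a, c}
Therefore, FIRST(S) = {a, c}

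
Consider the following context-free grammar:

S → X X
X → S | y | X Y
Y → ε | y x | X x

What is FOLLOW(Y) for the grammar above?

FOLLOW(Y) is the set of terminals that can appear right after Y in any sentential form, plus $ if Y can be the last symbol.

We compute FOLLOW(Y) using the standard algorithm.
FOLLOW(S) starts with {$}.
FIRST(S) = {y}
FIRST(X) = {y}
FIRST(Y) = {y, ε}
FOLLOW(S) = {$, x, y}
FOLLOW(X) = {$, x, y}
FOLLOW(Y) = {$, x, y}
Therefore, FOLLOW(Y) = {$, x, y}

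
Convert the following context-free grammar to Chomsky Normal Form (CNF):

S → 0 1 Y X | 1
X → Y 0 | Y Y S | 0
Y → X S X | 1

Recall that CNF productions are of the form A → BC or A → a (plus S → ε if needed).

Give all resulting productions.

T0 → 0; T1 → 1; S → 1; X → 0; Y → 1; S → T0 X0; X0 → T1 X1; X1 → Y X; X → Y T0; X → Y X2; X2 → Y S; Y → X X3; X3 → S X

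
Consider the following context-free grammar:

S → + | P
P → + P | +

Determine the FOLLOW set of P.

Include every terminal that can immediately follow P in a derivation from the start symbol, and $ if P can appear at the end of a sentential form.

We compute FOLLOW(P) using the standard algorithm.
FOLLOW(S) starts with {$}.
FIRST(P) = {+}
FIRST(S) = {+}
FOLLOW(P) = {$}
FOLLOW(S) = {$}
Therefore, FOLLOW(P) = {$}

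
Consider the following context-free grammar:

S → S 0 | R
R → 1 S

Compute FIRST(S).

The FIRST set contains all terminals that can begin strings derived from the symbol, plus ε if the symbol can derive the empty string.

We compute FIRST(S) using the standard algorithm.
FIRST(R) = {1}
FIRST(S) = {1}
Therefore, FIRST(S) = {1}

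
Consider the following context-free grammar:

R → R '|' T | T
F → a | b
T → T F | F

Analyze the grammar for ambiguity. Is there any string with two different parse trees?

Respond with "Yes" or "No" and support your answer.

No - the grammar is unambiguous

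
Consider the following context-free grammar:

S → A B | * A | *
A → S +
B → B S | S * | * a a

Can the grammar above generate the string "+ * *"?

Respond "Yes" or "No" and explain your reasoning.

No - no valid derivation exists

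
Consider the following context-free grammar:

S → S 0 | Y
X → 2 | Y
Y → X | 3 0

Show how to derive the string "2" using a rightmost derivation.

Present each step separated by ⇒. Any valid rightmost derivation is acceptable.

S ⇒ Y ⇒ X ⇒ 2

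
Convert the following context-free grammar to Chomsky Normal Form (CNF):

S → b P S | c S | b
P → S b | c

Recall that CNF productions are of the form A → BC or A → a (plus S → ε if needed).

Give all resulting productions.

TB → b; TC → c; S → b; P → c; S → TB X0; X0 → P S; S → TC S; P → S TB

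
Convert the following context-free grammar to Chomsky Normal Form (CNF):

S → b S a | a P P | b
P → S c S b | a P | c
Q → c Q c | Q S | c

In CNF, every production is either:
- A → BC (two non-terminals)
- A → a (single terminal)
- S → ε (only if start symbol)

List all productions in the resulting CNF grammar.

TB → b; TA → a; S → b; TC → c; P → c; Q → c; S → TB X0; X0 → S TA; S → TA X1; X1 → P P; P → S X2; X2 → TC X3; X3 → S TB; P → TA P; Q → TC X4; X4 → Q TC; Q → Q S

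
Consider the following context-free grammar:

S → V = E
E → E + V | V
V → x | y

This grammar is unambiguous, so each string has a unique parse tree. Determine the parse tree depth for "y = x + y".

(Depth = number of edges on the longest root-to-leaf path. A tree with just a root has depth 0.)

4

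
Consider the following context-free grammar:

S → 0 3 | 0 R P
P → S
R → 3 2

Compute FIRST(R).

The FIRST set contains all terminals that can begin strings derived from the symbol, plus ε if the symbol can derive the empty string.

We compute FIRST(R) using the standard algorithm.
FIRST(P) = {0}
FIRST(R) = {3}
FIRST(S) = {0}
Therefore, FIRST(R) = {3}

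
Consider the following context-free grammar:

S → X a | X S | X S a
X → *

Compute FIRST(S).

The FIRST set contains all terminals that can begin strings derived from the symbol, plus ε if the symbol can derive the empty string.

We compute FIRST(S) using the standard algorithm.
FIRST(S) = {*}
FIRST(X) = {*}
Therefore, FIRST(S) = {*}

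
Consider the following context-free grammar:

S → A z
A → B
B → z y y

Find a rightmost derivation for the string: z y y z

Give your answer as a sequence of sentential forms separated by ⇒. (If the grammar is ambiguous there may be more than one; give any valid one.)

S ⇒ A z ⇒ B z ⇒ z y y z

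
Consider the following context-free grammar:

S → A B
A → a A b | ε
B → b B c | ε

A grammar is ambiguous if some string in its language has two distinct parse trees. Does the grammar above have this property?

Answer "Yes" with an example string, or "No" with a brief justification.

No - the grammar is unambiguous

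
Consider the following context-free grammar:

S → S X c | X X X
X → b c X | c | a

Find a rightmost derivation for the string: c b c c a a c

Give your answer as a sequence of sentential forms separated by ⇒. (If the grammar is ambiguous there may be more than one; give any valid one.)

S ⇒ S X c ⇒ S a c ⇒ X X X a c ⇒ X X a a c ⇒ X b c X a a c ⇒ X b c c a a c ⇒ c b c c a a c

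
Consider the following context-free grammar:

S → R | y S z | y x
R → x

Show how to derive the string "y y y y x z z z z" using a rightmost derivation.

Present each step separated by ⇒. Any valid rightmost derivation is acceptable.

S ⇒ y S z ⇒ y y S z z ⇒ y y y S z z z ⇒ y y y y S z z z z ⇒ y y y y R z z z z ⇒ y y y y x z z z z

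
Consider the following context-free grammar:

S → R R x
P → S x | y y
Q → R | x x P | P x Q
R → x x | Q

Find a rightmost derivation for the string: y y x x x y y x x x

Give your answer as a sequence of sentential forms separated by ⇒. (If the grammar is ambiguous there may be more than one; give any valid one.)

S ⇒ R R x ⇒ R x x x ⇒ Q x x x ⇒ P x Q x x x ⇒ P x x x P x x x ⇒ P x x x y y x x x ⇒ y y x x x y y x x x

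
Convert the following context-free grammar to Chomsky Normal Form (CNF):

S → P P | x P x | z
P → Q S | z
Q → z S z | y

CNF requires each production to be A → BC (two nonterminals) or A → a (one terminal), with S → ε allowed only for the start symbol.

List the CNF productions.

TX → x; S → z; P → z; TZ → z; Q → y; S → P P; S → TX X0; X0 → P TX; P → Q S; Q → TZ X1; X1 → S TZ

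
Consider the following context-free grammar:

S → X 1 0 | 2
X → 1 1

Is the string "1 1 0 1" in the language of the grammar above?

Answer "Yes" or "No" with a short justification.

No - no valid derivation exists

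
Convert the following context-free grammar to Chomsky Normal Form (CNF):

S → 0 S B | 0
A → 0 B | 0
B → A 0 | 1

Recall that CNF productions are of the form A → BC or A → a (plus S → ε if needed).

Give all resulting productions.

T0 → 0; S → 0; A → 0; B → 1; S → T0 X0; X0 → S B; A → T0 B; B → A T0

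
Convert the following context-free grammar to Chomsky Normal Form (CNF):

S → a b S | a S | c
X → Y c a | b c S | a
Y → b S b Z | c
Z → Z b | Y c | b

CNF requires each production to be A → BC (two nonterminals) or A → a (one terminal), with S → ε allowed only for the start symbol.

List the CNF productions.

TA → a; TB → b; S → c; TC → c; X → a; Y → c; Z → b; S → TA X0; X0 → TB S; S → TA S; X → Y X1; X1 → TC TA; X → TB X2; X2 → TC S; Y → TB X3; X3 → S X4; X4 → TB Z; Z → Z TB; Z → Y TC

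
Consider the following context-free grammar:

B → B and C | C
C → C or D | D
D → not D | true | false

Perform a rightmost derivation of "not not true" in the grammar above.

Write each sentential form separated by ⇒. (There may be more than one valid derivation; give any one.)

B ⇒ C ⇒ D ⇒ not D ⇒ not not D ⇒ not not true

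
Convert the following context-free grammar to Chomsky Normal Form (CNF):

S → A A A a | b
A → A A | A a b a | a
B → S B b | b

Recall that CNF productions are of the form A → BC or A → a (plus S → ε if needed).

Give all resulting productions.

TA → a; S → b; TB → b; A → a; B → b; S → A X0; X0 → A X1; X1 → A TA; A → A A; A → A X2; X2 → TA X3; X3 → TB TA; B → S X4; X4 → B TB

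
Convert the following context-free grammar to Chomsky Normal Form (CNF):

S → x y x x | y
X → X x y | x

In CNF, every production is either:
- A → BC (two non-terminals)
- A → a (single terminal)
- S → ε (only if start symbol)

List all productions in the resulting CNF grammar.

TX → x; TY → y; S → y; X → x; S → TX X0; X0 → TY X1; X1 → TX TX; X → X X2; X2 → TX TY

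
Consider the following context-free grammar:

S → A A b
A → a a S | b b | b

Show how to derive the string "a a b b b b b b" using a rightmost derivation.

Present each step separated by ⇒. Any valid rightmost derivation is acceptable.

S ⇒ A A b ⇒ A b b b ⇒ a a S b b b ⇒ a a A A b b b b ⇒ a a A b b b b b ⇒ a a b b b b b b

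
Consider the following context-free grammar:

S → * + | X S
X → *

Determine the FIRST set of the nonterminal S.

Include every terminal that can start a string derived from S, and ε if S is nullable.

We compute FIRST(S) using the standard algorithm.
FIRST(S) = {*}
FIRST(X) = {*}
Therefore, FIRST(S) = {*}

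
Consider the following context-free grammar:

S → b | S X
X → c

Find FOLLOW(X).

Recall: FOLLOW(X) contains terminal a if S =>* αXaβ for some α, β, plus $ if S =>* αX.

We compute FOLLOW(X) using the standard algorithm.
FOLLOW(S) starts with {$}.
FIRST(S) = {b}
FIRST(X) = {c}
FOLLOW(S) = {$, c}
FOLLOW(X) = {$, c}
Therefore, FOLLOW(X) = {$, c}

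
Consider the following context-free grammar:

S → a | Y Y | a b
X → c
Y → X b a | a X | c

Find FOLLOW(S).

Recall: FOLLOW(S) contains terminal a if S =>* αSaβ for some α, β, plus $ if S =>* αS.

We compute FOLLOW(S) using the standard algorithm.
FOLLOW(S) starts with {$}.
FIRST(S) = {a, c}
FIRST(X) = {c}
FIRST(Y) = {a, c}
FOLLOW(S) = {$}
FOLLOW(X) = {$, a, b, c}
FOLLOW(Y) = {$, a, c}
Therefore, FOLLOW(S) = {$}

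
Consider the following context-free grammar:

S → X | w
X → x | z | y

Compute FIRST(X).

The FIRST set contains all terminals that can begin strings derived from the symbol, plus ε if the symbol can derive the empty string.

We compute FIRST(X) using the standard algorithm.
FIRST(S) = {w, x, y, z}
FIRST(X) = {x, y, z}
Therefore, FIRST(X) = {x, y, z}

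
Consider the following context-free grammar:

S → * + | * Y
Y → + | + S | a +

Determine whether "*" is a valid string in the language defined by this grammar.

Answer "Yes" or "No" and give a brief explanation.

No - no valid derivation exists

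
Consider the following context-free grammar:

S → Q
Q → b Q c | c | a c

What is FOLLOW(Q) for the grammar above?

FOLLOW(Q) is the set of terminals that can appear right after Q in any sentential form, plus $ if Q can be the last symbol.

We compute FOLLOW(Q) using the standard algorithm.
FOLLOW(S) starts with {$}.
FIRST(Q) = {a, b, c}
FIRST(S) = {a, b, c}
FOLLOW(Q) = {$, c}
FOLLOW(S) = {$}
Therefore, FOLLOW(Q) = {$, c}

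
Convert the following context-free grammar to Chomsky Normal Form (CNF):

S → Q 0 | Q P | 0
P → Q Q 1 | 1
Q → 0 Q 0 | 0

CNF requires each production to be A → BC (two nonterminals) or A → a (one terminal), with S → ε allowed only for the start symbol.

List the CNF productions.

T0 → 0; S → 0; T1 → 1; P → 1; Q → 0; S → Q T0; S → Q P; P → Q X0; X0 → Q T1; Q → T0 X1; X1 → Q T0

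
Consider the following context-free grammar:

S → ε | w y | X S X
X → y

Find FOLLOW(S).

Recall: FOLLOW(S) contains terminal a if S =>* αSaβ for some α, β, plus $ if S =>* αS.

We compute FOLLOW(S) using the standard algorithm.
FOLLOW(S) starts with {$}.
FIRST(S) = {w, y, ε}
FIRST(X) = {y}
FOLLOW(S) = {$, y}
FOLLOW(X) = {$, w, y}
Therefore, FOLLOW(S) = {$, y}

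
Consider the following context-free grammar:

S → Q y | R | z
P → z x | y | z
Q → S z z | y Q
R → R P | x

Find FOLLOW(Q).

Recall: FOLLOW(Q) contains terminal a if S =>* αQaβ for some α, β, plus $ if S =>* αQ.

We compute FOLLOW(Q) using the standard algorithm.
FOLLOW(S) starts with {$}.
FIRST(P) = {y, z}
FIRST(Q) = {x, y, z}
FIRST(R) = {x}
FIRST(S) = {x, y, z}
FOLLOW(P) = {$, y, z}
FOLLOW(Q) = {y}
FOLLOW(R) = {$, y, z}
FOLLOW(S) = {$, z}
Therefore, FOLLOW(Q) = {y}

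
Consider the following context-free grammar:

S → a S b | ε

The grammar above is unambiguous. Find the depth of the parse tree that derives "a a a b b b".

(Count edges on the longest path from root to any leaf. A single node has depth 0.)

4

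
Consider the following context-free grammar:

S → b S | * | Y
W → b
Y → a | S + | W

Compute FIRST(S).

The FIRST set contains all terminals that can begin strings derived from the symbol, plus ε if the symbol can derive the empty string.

We compute FIRST(S) using the standard algorithm.
FIRST(S) = {*, a, b}
FIRST(W) = {b}
FIRST(Y) = {*, a, b}
Therefore, FIRST(S) = {*, a, b}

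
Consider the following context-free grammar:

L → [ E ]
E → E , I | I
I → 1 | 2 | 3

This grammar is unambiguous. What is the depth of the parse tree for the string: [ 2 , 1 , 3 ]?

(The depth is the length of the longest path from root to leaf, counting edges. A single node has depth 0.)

5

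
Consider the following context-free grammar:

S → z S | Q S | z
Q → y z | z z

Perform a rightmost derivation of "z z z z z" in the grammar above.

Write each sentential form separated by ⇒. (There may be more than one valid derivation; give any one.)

S ⇒ z S ⇒ z z S ⇒ z z z S ⇒ z z z z S ⇒ z z z z z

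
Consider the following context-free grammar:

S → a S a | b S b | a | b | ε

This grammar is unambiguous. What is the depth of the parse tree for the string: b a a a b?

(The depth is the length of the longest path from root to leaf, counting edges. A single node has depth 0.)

3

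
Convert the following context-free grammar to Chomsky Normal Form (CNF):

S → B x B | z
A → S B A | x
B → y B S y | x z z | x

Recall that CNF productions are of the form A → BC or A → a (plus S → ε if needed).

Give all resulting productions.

TX → x; S → z; A → x; TY → y; TZ → z; B → x; S → B X0; X0 → TX B; A → S X1; X1 → B A; B → TY X2; X2 → B X3; X3 → S TY; B → TX X4; X4 → TZ TZ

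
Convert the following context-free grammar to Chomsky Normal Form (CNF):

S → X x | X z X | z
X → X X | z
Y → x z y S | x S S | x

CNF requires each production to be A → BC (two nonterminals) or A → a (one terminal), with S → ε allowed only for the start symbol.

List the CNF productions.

TX → x; TZ → z; S → z; X → z; TY → y; Y → x; S → X TX; S → X X0; X0 → TZ X; X → X X; Y → TX X1; X1 → TZ X2; X2 → TY S; Y → TX X3; X3 → S S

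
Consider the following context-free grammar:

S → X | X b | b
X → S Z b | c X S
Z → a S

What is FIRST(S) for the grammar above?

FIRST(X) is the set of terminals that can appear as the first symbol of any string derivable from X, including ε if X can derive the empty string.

We compute FIRST(S) using the standard algorithm.
FIRST(S) = {b, c}
FIRST(X) = {b, c}
FIRST(Z) = {a}
Therefore, FIRST(S) = {b, c}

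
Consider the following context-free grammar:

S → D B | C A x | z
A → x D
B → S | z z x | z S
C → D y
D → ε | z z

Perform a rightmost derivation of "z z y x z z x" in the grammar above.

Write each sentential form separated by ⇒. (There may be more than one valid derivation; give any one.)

S ⇒ C A x ⇒ C x D x ⇒ C x z z x ⇒ D y x z z x ⇒ z z y x z z x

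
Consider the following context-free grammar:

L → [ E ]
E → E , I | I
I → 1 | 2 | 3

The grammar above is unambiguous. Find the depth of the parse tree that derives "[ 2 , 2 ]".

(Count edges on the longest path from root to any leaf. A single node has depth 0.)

4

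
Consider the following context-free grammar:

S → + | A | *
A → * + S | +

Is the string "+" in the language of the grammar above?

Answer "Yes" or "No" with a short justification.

Yes - a valid derivation exists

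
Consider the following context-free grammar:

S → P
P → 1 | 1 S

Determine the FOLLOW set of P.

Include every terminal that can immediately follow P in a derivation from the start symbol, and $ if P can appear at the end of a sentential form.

We compute FOLLOW(P) using the standard algorithm.
FOLLOW(S) starts with {$}.
FIRST(P) = {1}
FIRST(S) = {1}
FOLLOW(P) = {$}
FOLLOW(S) = {$}
Therefore, FOLLOW(P) = {$}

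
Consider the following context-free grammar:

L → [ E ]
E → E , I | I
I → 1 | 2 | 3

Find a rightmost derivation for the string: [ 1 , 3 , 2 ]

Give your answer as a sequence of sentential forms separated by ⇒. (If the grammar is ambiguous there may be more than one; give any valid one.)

L ⇒ [ E ] ⇒ [ E , I ] ⇒ [ E , 2 ] ⇒ [ E , I , 2 ] ⇒ [ E , 3 , 2 ] ⇒ [ I , 3 , 2 ] ⇒ [ 1 , 3 , 2 ]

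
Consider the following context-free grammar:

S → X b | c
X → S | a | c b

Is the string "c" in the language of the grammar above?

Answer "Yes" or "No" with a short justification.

Yes - a valid derivation exists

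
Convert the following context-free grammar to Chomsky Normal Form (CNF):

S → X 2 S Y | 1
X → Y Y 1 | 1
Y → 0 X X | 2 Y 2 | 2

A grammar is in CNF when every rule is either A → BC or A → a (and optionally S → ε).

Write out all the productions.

T2 → 2; S → 1; T1 → 1; X → 1; T0 → 0; Y → 2; S → X X0; X0 → T2 X1; X1 → S Y; X → Y X2; X2 → Y T1; Y → T0 X3; X3 → X X; Y → T2 X4; X4 → Y T2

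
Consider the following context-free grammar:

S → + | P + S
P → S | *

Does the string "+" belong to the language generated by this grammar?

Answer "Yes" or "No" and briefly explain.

Yes - a valid derivation exists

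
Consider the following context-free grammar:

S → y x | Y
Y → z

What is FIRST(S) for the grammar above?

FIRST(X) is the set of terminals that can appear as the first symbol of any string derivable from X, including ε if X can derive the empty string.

We compute FIRST(S) using the standard algorithm.
FIRST(S) = {y, z}
FIRST(Y) = {z}
Therefore, FIRST(S) = {y, z}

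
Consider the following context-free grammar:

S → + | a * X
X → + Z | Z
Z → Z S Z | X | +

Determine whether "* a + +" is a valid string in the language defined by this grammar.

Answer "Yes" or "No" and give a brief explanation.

No - no valid derivation exists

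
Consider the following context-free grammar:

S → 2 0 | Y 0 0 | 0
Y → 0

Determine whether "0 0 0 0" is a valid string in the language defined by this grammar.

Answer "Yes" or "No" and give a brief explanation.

No - no valid derivation exists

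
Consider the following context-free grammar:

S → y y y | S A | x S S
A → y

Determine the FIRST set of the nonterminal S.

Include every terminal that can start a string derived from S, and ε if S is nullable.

We compute FIRST(S) using the standard algorithm.
FIRST(A) = {y}
FIRST(S) = {x, y}
Therefore, FIRST(S) = {x, y}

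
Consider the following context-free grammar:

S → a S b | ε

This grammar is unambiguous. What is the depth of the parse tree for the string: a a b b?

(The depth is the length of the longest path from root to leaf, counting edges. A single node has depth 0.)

3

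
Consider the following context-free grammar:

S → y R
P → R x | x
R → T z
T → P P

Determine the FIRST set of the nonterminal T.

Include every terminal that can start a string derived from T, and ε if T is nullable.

We compute FIRST(T) using the standard algorithm.
FIRST(P) = {x}
FIRST(R) = {x}
FIRST(S) = {y}
FIRST(T) = {x}
Therefore, FIRST(T) = {x}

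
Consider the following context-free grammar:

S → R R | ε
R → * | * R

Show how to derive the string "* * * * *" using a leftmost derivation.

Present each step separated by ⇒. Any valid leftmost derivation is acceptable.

S ⇒ R R ⇒ * R R ⇒ * * R ⇒ * * * R ⇒ * * * * R ⇒ * * * * *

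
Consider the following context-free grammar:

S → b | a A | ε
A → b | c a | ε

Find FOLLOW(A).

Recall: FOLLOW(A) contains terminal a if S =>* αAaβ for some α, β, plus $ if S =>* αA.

We compute FOLLOW(A) using the standard algorithm.
FOLLOW(S) starts with {$}.
FIRST(A) = {b, c, ε}
FIRST(S) = {a, b, ε}
FOLLOW(A) = {$}
FOLLOW(S) = {$}
Therefore, FOLLOW(A) = {$}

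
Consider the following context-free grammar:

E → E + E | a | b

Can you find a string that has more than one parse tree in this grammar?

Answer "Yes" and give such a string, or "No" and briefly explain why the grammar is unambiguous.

Yes - the string 'b + a + a + b' has two distinct parse trees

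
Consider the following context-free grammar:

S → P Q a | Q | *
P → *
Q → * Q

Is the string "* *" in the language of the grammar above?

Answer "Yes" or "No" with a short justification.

No - no valid derivation exists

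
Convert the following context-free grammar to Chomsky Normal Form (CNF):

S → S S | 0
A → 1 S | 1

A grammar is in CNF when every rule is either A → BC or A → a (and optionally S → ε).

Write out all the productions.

S → 0; T1 → 1; A → 1; S → S S; A → T1 S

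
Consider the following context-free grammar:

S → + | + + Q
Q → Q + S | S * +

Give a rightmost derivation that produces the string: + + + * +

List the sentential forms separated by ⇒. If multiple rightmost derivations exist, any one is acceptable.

S ⇒ + + Q ⇒ + + S * + ⇒ + + + * +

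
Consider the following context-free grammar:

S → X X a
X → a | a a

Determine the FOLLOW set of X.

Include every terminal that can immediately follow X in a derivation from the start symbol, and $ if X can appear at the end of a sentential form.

We compute FOLLOW(X) using the standard algorithm.
FOLLOW(S) starts with {$}.
FIRST(S) = {a}
FIRST(X) = {a}
FOLLOW(S) = {$}
FOLLOW(X) = {a}
Therefore, FOLLOW(X) = {a}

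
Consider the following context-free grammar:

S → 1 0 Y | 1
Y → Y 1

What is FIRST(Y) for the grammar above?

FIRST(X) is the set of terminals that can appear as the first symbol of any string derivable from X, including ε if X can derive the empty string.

We compute FIRST(Y) using the standard algorithm.
FIRST(S) = {1}
FIRST(Y) = {}
Therefore, FIRST(Y) = {}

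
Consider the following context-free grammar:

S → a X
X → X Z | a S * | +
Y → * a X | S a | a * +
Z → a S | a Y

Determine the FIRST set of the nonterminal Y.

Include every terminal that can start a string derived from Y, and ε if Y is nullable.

We compute FIRST(Y) using the standard algorithm.
FIRST(S) = {a}
FIRST(X) = {+, a}
FIRST(Y) = {*, a}
FIRST(Z) = {a}
Therefore, FIRST(Y) = {*, a}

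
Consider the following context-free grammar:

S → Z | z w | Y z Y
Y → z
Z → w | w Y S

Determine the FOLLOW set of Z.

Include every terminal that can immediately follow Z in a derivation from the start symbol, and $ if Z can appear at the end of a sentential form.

We compute FOLLOW(Z) using the standard algorithm.
FOLLOW(S) starts with {$}.
FIRST(S) = {w, z}
FIRST(Y) = {z}
FIRST(Z) = {w}
FOLLOW(S) = {$}
FOLLOW(Y) = {$, w, z}
FOLLOW(Z) = {$}
Therefore, FOLLOW(Z) = {$}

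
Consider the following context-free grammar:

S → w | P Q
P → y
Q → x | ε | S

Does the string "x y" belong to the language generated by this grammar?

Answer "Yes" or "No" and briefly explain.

No - no valid derivation exists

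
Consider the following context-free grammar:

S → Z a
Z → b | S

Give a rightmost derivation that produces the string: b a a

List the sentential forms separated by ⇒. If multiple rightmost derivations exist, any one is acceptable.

S ⇒ Z a ⇒ S a ⇒ Z a a ⇒ b a a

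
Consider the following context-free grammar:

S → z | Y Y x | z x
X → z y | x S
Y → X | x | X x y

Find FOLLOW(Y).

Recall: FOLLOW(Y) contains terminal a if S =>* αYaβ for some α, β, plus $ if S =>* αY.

We compute FOLLOW(Y) using the standard algorithm.
FOLLOW(S) starts with {$}.
FIRST(S) = {x, z}
FIRST(X) = {x, z}
FIRST(Y) = {x, z}
FOLLOW(S) = {$, x, z}
FOLLOW(X) = {x, z}
FOLLOW(Y) = {x, z}
Therefore, FOLLOW(Y) = {x, z}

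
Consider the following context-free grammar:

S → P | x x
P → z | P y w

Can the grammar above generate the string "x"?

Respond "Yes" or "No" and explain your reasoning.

No - no valid derivation exists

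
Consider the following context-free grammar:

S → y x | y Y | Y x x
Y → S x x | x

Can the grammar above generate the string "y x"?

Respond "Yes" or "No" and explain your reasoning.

Yes - a valid derivation exists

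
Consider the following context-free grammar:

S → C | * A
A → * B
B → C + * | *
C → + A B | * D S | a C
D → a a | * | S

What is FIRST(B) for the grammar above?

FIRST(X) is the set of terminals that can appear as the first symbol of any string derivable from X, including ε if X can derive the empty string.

We compute FIRST(B) using the standard algorithm.
FIRST(A) = {*}
FIRST(B) = {*, +, a}
FIRST(C) = {*, +, a}
FIRST(D) = {*, +, a}
FIRST(S) = {*, +, a}
Therefore, FIRST(B) = {*, +, a}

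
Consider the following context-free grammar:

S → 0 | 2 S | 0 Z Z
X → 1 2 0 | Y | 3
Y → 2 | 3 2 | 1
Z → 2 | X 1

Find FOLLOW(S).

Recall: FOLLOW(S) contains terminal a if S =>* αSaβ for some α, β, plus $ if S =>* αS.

We compute FOLLOW(S) using the standard algorithm.
FOLLOW(S) starts with {$}.
FIRST(S) = {0, 2}
FIRST(X) = {1, 2, 3}
FIRST(Y) = {1, 2, 3}
FIRST(Z) = {1, 2, 3}
FOLLOW(S) = {$}
FOLLOW(X) = {1}
FOLLOW(Y) = {1}
FOLLOW(Z) = {$, 1, 2, 3}
Therefore, FOLLOW(S) = {$}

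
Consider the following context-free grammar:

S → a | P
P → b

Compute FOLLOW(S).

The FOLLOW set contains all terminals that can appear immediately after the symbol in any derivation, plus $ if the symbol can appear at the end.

We compute FOLLOW(S) using the standard algorithm.
FOLLOW(S) starts with {$}.
FIRST(P) = {b}
FIRST(S) = {a, b}
FOLLOW(P) = {$}
FOLLOW(S) = {$}
Therefore, FOLLOW(S) = {$}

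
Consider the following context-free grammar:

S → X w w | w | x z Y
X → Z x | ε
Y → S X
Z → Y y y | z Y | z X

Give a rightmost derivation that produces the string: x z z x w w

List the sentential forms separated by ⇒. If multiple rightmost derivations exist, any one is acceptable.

S ⇒ x z Y ⇒ x z S X ⇒ x z S ⇒ x z X w w ⇒ x z Z x w w ⇒ x z z X x w w ⇒ x z z x w w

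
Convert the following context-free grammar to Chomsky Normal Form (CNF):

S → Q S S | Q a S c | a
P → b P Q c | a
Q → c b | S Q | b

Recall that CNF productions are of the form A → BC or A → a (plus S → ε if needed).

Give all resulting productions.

TA → a; TC → c; S → a; TB → b; P → a; Q → b; S → Q X0; X0 → S S; S → Q X1; X1 → TA X2; X2 → S TC; P → TB X3; X3 → P X4; X4 → Q TC; Q → TC TB; Q → S Q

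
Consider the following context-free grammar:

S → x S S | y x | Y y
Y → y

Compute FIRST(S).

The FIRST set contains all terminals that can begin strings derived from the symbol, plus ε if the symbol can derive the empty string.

We compute FIRST(S) using the standard algorithm.
FIRST(S) = {x, y}
FIRST(Y) = {y}
Therefore, FIRST(S) = {x, y}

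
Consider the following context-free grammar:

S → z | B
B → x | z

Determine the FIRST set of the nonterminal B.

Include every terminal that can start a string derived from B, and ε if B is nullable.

We compute FIRST(B) using the standard algorithm.
FIRST(B) = {x, z}
FIRST(S) = {x, z}
Therefore, FIRST(B) = {x, z}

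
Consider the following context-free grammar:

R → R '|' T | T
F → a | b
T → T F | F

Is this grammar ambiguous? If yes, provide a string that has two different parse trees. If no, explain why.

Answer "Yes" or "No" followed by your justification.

No - the grammar is unambiguous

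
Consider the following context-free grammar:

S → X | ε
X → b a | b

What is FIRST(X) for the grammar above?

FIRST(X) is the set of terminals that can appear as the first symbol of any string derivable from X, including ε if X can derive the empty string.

We compute FIRST(X) using the standard algorithm.
FIRST(S) = {b, ε}
FIRST(X) = {b}
Therefore, FIRST(X) = {b}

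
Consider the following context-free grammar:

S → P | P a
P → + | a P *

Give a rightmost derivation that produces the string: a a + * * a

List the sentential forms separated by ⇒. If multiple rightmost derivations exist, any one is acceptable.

S ⇒ P a ⇒ a P * a ⇒ a a P * * a ⇒ a a + * * a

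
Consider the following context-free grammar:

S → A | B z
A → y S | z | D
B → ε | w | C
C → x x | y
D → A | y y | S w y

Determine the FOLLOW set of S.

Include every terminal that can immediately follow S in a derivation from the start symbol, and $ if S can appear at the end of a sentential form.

We compute FOLLOW(S) using the standard algorithm.
FOLLOW(S) starts with {$}.
FIRST(A) = {w, x, y, z}
FIRST(B) = {w, x, y, ε}
FIRST(C) = {x, y}
FIRST(D) = {w, x, y, z}
FIRST(S) = {w, x, y, z}
FOLLOW(A) = {$, w}
FOLLOW(B) = {z}
FOLLOW(C) = {z}
FOLLOW(D) = {$, w}
FOLLOW(S) = {$, w}
Therefore, FOLLOW(S) = {$, w}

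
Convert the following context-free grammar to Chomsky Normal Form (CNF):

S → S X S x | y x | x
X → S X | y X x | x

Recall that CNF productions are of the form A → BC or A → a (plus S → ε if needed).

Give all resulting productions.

TX → x; TY → y; S → x; X → x; S → S X0; X0 → X X1; X1 → S TX; S → TY TX; X → S X; X → TY X2; X2 → X TX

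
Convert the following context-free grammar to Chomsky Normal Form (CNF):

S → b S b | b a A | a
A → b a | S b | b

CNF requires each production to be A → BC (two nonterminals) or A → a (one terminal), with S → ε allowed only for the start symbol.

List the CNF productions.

TB → b; TA → a; S → a; A → b; S → TB X0; X0 → S TB; S → TB X1; X1 → TA A; A → TB TA; A → S TB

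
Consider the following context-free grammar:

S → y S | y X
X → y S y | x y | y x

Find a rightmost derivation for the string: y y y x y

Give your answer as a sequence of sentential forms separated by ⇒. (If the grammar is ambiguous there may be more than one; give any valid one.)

S ⇒ y S ⇒ y y S ⇒ y y y X ⇒ y y y x y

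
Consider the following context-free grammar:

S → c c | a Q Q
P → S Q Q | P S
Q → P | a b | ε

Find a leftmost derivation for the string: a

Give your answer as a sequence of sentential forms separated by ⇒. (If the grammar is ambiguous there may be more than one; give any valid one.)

S ⇒ a Q Q ⇒ a Q ⇒ a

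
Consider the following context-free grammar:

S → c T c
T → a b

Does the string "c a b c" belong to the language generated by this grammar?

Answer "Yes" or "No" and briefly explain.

Yes - a valid derivation exists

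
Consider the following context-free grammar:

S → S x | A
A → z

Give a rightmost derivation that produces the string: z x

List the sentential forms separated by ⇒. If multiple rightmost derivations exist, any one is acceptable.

S ⇒ S x ⇒ A x ⇒ z x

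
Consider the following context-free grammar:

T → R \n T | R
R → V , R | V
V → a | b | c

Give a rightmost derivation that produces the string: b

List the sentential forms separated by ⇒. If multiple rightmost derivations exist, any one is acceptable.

T ⇒ R ⇒ V ⇒ b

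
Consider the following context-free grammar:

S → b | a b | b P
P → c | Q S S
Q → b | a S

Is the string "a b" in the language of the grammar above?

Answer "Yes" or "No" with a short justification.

Yes - a valid derivation exists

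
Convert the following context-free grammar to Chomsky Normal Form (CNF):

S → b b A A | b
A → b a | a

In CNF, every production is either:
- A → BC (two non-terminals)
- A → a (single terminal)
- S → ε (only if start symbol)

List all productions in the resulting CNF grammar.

TB → b; S → b; TA → a; A → a; S → TB X0; X0 → TB X1; X1 → A A; A → TB TA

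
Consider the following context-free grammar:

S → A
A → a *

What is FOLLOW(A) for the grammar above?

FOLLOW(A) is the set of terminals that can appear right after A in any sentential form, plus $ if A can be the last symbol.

We compute FOLLOW(A) using the standard algorithm.
FOLLOW(S) starts with {$}.
FIRST(A) = {a}
FIRST(S) = {a}
FOLLOW(A) = {$}
FOLLOW(S) = {$}
Therefore, FOLLOW(A) = {$}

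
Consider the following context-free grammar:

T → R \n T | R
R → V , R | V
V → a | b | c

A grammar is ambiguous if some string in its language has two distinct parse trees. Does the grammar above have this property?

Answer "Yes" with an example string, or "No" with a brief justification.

No - the grammar is unambiguous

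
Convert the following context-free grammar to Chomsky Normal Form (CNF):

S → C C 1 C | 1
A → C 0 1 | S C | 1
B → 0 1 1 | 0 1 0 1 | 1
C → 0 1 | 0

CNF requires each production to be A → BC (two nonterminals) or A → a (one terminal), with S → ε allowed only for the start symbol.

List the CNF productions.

T1 → 1; S → 1; T0 → 0; A → 1; B → 1; C → 0; S → C X0; X0 → C X1; X1 → T1 C; A → C X2; X2 → T0 T1; A → S C; B → T0 X3; X3 → T1 T1; B → T0 X4; X4 → T1 X5; X5 → T0 T1; C → T0 T1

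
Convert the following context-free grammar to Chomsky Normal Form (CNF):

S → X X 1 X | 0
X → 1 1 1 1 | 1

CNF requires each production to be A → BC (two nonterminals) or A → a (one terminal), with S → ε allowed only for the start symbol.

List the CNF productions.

T1 → 1; S → 0; X → 1; S → X X0; X0 → X X1; X1 → T1 X; X → T1 X2; X2 → T1 X3; X3 → T1 T1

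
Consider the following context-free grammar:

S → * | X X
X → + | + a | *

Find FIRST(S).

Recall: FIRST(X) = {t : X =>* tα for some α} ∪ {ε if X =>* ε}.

We compute FIRST(S) using the standard algorithm.
FIRST(S) = {*, +}
FIRST(X) = {*, +}
Therefore, FIRST(S) = {*, +}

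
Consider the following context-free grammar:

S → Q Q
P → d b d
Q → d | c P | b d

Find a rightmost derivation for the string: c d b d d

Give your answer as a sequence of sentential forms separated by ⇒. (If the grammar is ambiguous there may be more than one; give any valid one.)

S ⇒ Q Q ⇒ Q d ⇒ c P d ⇒ c d b d d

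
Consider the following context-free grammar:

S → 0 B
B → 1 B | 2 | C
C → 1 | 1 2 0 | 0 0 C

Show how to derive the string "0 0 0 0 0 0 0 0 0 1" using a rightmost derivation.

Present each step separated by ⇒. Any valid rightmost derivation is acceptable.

S ⇒ 0 B ⇒ 0 C ⇒ 0 0 0 C ⇒ 0 0 0 0 0 C ⇒ 0 0 0 0 0 0 0 C ⇒ 0 0 0 0 0 0 0 0 0 C ⇒ 0 0 0 0 0 0 0 0 0 1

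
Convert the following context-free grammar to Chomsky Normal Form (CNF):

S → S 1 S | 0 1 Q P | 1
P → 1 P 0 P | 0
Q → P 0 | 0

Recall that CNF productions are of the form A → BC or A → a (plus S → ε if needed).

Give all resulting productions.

T1 → 1; T0 → 0; S → 1; P → 0; Q → 0; S → S X0; X0 → T1 S; S → T0 X1; X1 → T1 X2; X2 → Q P; P → T1 X3; X3 → P X4; X4 → T0 P; Q → P T0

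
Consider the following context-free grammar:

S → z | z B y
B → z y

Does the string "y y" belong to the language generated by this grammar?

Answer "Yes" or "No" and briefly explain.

No - no valid derivation exists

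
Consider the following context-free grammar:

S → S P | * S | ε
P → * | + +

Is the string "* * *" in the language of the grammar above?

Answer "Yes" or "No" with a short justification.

Yes - a valid derivation exists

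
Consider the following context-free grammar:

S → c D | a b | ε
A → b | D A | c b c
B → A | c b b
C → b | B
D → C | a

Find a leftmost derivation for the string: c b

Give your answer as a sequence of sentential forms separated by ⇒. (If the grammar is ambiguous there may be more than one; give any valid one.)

S ⇒ c D ⇒ c C ⇒ c b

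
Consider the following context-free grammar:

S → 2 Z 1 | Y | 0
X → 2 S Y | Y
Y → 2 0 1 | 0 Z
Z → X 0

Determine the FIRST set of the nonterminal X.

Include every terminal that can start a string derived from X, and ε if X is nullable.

We compute FIRST(X) using the standard algorithm.
FIRST(S) = {0, 2}
FIRST(X) = {0, 2}
FIRST(Y) = {0, 2}
FIRST(Z) = {0, 2}
Therefore, FIRST(X) = {0, 2}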